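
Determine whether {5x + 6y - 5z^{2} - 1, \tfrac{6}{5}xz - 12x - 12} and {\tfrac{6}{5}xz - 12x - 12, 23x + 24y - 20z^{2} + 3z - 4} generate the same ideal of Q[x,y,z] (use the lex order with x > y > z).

No, the ideals differ.

Since reduced Gröbner bases are canonical representatives of ideals under a given ordering, it suffices to compute and compare them.
Buchberger on the first generating set:
f_1 = 5x + 6y - 5z^{2} - 1, LT = x.
f_2 = \tfrac{6}{5}xz - 12x - 12, LT = xz.

S(f_1,f_2): lcm = xz. S = 10x + \tfrac{6}{5}yz - z^{3} - \tfrac{1}{5}z + 10.
  reduce S modulo (f_1, f_2):
  remainder \tfrac{6}{5}yz - 12y - z^{3} + 10z^{2} - \tfrac{1}{5}z + 12 ≠ 0; add g_3 = \tfrac{6}{5}yz - 12y - z^{3} + 10z^{2} - \tfrac{1}{5}z + 12 to the basis.

The other S-polynomials (S(f_1,g_3), S(f_2,g_3)) all reduce to 0 modulo the current basis, so we have a Gröbner basis.
Inter-reduce: drop elements whose leading term is divisible by another's, tail-reduce, and make monic.
Reduced Gröbner basis: {x + \tfrac{6}{5}y - z^{2} - \tfrac{1}{5}, yz - 10y - \tfrac{5}{6}z^{3} + \tfrac{25}{3}z^{2} - \tfrac{1}{6}z + 10}.

Buchberger on the second generating set:
h_1 = \tfrac{6}{5}xz - 12x - 12, LT = xz.
h_2 = 23x + 24y - 20z^{2} + 3z - 4, LT = x.

S(h_1,h_2): lcm = xz. S = -10x - \tfrac{24}{23}yz + \tfrac{20}{23}z^{3} - \tfrac{3}{23}z^{2} + \tfrac{4}{23}z - 10.
  reduce S modulo (h_1, h_2):
  remainder -\tfrac{24}{23}yz + \tfrac{240}{23}y + \tfrac{20}{23}z^{3} - \tfrac{203}{23}z^{2} + \tfrac{34}{23}z - \tfrac{270}{23} ≠ 0; add k_3 = -\tfrac{24}{23}yz + \tfrac{240}{23}y + \tfrac{20}{23}z^{3} - \tfrac{203}{23}z^{2} + \tfrac{34}{23}z - \tfrac{270}{23} to the basis.

The other S-polynomials (S(h_1,k_3), S(h_2,k_3)) all reduce to 0 modulo the current basis, so we have a Gröbner basis.
Inter-reduce: drop elements whose leading term is divisible by another's, tail-reduce, and make monic.
Reduced Gröbner basis: {x + \tfrac{24}{23}y - \tfrac{20}{23}z^{2} + \tfrac{3}{23}z - \tfrac{4}{23}, yz - 10y - \tfrac{5}{6}z^{3} + \tfrac{203}{24}z^{2} - \tfrac{17}{12}z + \tfrac{45}{4}}.

These differ, so the ideals are not equal.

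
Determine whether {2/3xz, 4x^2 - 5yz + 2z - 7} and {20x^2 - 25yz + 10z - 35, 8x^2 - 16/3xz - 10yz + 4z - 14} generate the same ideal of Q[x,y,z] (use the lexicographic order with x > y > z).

Yes, the ideals are equal.

Two ideals are equal iff their reduced Gröbner bases coincide (the reduced basis is unique for a fixed ordering).
Buchberger on the first generating set:
f_1 = 2/3xz, LT = xz.
f_2 = 4x^2 - 5yz + 2z - 7, LT = x^2.

S(f_1,f_2): lcm = x^2z. S = 5/4yz^2 - 1/2z^2 + 7/4z.
  leading term yz^2: no divisor's leading term divides it; move 5/4yz^2 to the remainder.
  leading term z^2: no divisor's leading term divides it; move -1/2z^2 to the remainder.
  leading term z: no divisor's leading term divides it; move 7/4z to the remainder.
  remainder 5/4yz^2 - 1/2z^2 + 7/4z ≠ 0; add g_3 = 5/4yz^2 - 1/2z^2 + 7/4z to the basis.

The other S-polynomials (S(f_1,g_3), S(f_2,g_3)) all reduce to 0 modulo the current basis, so we have a Gröbner basis.
Inter-reduce: drop elements whose leading term is divisible by another's, tail-reduce, and make monic.
Reduced Gröbner basis: {x^2 - 5/4yz + 1/2z - 7/4, xz, yz^2 - 2/5z^2 + 7/5z}.

Buchberger on the second generating set:
h_1 = 20x^2 - 25yz + 10z - 35, LT = x^2.
h_2 = 8x^2 - 16/3xz - 10yz + 4z - 14, LT = x^2.

S(h_1,h_2): lcm = x^2. S = 2/3xz.
  leading term xz: no divisor's leading term divides it; move 2/3xz to the remainder.
  remainder 2/3xz ≠ 0; add k_3 = 2/3xz to the basis.

S(h_1,k_3): lcm = x^2z. S = -5/4yz^2 + 1/2z^2 - 7/4z.
  leading term yz^2: no divisor's leading term divides it; move -5/4yz^2 to the remainder.
  leading term z^2: no divisor's leading term divides it; move 1/2z^2 to the remainder.
  leading term z: no divisor's leading term divides it; move -7/4z to the remainder.
  remainder -5/4yz^2 + 1/2z^2 - 7/4z ≠ 0; add k_4 = -5/4yz^2 + 1/2z^2 - 7/4z to the basis.

The other S-polynomials (S(h_2,k_3), S(h_1,k_4), S(h_2,k_4), S(k_3,k_4)) all reduce to 0 modulo the current basis, so we have a Gröbner basis.
Inter-reduce: drop elements whose leading term is divisible by another's, tail-reduce, and make monic.
Reduced Gröbner basis: {x^2 - 5/4yz + 1/2z - 7/4, xz, yz^2 - 2/5z^2 + 7/5z}.

The two bases agree; hence the ideals are identical.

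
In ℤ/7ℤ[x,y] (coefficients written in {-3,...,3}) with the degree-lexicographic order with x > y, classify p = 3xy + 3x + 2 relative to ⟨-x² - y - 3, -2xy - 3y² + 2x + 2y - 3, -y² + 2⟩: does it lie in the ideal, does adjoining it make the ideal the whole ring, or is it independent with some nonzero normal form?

First compute the reduced Gröbner basis of I by Buchberger's algorithm.
f_1 = -x² - y - 3, LT = x².
f_2 = -2xy - 3y² + 2x + 2y - 3, LT = xy.
f_3 = -y² + 2, LT = y².

S(f_1,f_2): lcm = x²y. S = 2xy² + x² + xy + y² + 2x + 3y.
  leading term xy²: subtract (-y)·f_2 from 2xy² + x² + xy + y² + 2x + 3y → -3y³ + x² + 3xy + 3y² + 2x
  leading term y³: subtract (3y)·f_3 from -3y³ + x² + 3xy + 3y² + 2x → x² + 3xy + 3y² + 2x + y
  leading term x²: subtract (-1)·f_1 from x² + 3xy + 3y² + 2x + y → 3xy + 3y² + 2x - 3
  leading term xy: subtract (2)·f_2 from 3xy + 3y² + 2x - 3 → 2y² - 2x + 3y + 3
  leading term y²: subtract (-2)·f_3 from 2y² - 2x + 3y + 3 → -2x + 3y
  leading term x: no divisor's leading term divides it; move -2x to the remainder.
  leading term y: no divisor's leading term divides it; move 3y to the remainder.
  remainder -2x + 3y ≠ 0; add h_4 = -2x + 3y to the basis.

S(f_2,f_3): lcm = xy². S = -2y³ - xy - y² + 2x - 2y.
  leading term y³: subtract (2y)·f_3 from -2y³ - xy - y² + 2x - 2y → -xy - y² + 2x + y
  leading term xy: subtract (-3)·f_2 from -xy - y² + 2x + y → -3y² + x - 2
  leading term y²: subtract (3)·f_3 from -3y² + x - 2 → x - 1
  leading term x: subtract (3)·h_4 from x - 1 → -2y - 1
  leading term y: no divisor's leading term divides it; move -2y to the remainder.
  leading term 1: no divisor's leading term divides it; move -1 to the remainder.
  remainder -2y - 1 ≠ 0; add h_5 = -2y - 1 to the basis.

The other S-polynomials (S(f_1,f_3), S(f_1,h_4), S(f_2,h_4), S(f_3,h_4), S(f_1,h_5), S(f_2,h_5), S(f_3,h_5), S(h_4,h_5)) all reduce to 0 modulo the current basis, so we have a Gröbner basis.
Inter-reduce: drop elements whose leading term is divisible by another's, tail-reduce, and make monic.
Reduced Gröbner basis: {x - 1, y - 3}.
Label its elements g_1 = x - 1, g_2 = y - 3.

Reduce p = 3xy + 3x + 2 modulo G:
  leading term xy: subtract (3y)·g_1 from 3xy + 3x + 2 → 3x + 3y + 2
  leading term x: subtract (3)·g_1 from 3x + 3y + 2 → 3y - 2
  leading term y: subtract (3)·g_2 from 3y - 2 → 0
  normal form = 0.
Since the normal form is 0, p ∈ I.

Ideal membership is decidable via reduction modulo a Gröbner basis.

3xy + 3x + 2 lies in I (it reduces to 0).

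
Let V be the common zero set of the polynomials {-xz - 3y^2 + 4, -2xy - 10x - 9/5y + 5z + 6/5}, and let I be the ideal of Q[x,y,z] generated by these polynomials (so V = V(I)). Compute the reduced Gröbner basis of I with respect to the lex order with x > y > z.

G = {xy + 5x + 9/10y - 5/2z - 3/5, xz + 3y^2 - 4, y^3 + 5y^2 - 3/10yz - 4/3y + 5/6z^2 + 1/5z - 20/3}

f_1 = -xz - 3y^2 + 4, LT = xz.
f_2 = -2xy - 10x - 9/5y + 5z + 6/5, LT = xy.

S(f_1,f_2): lcm = xyz. S = -5xz + 3y^3 - 9/10yz - 4y + 5/2z^2 + 3/5z.
  leading term xz: subtract (5)·f_1 from -5xz + 3y^3 - 9/10yz - 4y + 5/2z^2 + 3/5z → 3y^3 + 15y^2 - 9/10yz - 4y + 5/2z^2 + 3/5z - 20
  leading term y^3: no divisor's leading term divides it; move 3y^3 to the remainder.
  leading term y^2: no divisor's leading term divides it; move 15y^2 to the remainder.
  leading term yz: no divisor's leading term divides it; move -9/10yz to the remainder.
  leading term y: no divisor's leading term divides it; move -4y to the remainder.
  leading term z^2: no divisor's leading term divides it; move 5/2z^2 to the remainder.
  leading term z: no divisor's leading term divides it; move 3/5z to the remainder.
  leading term 1: no divisor's leading term divides it; move -20 to the remainder.
  remainder 3y^3 + 15y^2 - 9/10yz - 4y + 5/2z^2 + 3/5z - 20 ≠ 0; add g_3 = 3y^3 + 15y^2 - 9/10yz - 4y + 5/2z^2 + 3/5z - 20 to the basis.

The other S-polynomials (S(f_1,g_3), S(f_2,g_3)) all reduce to 0 modulo the current basis, so we have a Gröbner basis.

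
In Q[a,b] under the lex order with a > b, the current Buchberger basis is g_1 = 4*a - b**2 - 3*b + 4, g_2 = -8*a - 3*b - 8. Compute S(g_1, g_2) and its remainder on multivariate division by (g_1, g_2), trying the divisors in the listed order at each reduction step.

lcm(LM(g_1), LM(g_2)) = a.
S = (lcm/LT(g_1))·g_1 − (lcm/LT(g_2))·g_2 = -1/4*b**2 - 9/8*b.
Reduce S modulo (g_1, g_2) in that order:
  leading term b**2: no divisor's leading term divides it; move -1/4*b**2 to the remainder.
  leading term b: no divisor's leading term divides it; move -9/8*b to the remainder.
The remainder -1/4*b**2 - 9/8*b is nonzero, so it would be added as the next basis element.

S(g_1, g_2) = -1/4*b**2 - 9/8*b; remainder on division = -1/4*b**2 - 9/8*b.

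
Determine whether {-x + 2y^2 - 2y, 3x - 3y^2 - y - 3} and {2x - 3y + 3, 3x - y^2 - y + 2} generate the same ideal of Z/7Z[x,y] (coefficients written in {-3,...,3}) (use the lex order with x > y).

Since reduced Gröbner bases are canonical representatives of ideals under a given ordering, it suffices to compute and compare them.
Buchberger on the first generating set:
f_1 = -x + 2y^2 - 2y, LT = x.
f_2 = 3x - 3y^2 - y - 3, LT = x.

S(f_1,f_2): lcm = x. S = -y^2 + 1.
  leading term y^2: no divisor's leading term divides it; move -y^2 to the remainder.
  leading term 1: no divisor's leading term divides it; move 1 to the remainder.
  remainder -y^2 + 1 ≠ 0; add g_3 = -y^2 + 1 to the basis.

The other S-polynomials (S(f_1,g_3), S(f_2,g_3)) all reduce to 0 modulo the current basis, so we have a Gröbner basis.
Inter-reduce: drop elements whose leading term is divisible by another's, tail-reduce, and make monic.
Reduced Gröbner basis: {x + 2y - 2, y^2 - 1}.

Buchberger on the second generating set:
h_1 = 2x - 3y + 3, LT = x.
h_2 = 3x - y^2 - y + 2, LT = x.

S(h_1,h_2): lcm = x. S = -2y^2 + 2.
  leading term y^2: no divisor's leading term divides it; move -2y^2 to the remainder.
  leading term 1: no divisor's leading term divides it; move 2 to the remainder.
  remainder -2y^2 + 2 ≠ 0; add k_3 = -2y^2 + 2 to the basis.

The other S-polynomials (S(h_1,k_3), S(h_2,k_3)) all reduce to 0 modulo the current basis, so we have a Gröbner basis.
Inter-reduce: drop elements whose leading term is divisible by another's, tail-reduce, and make monic.
Reduced Gröbner basis: {x + 2y - 2, y^2 - 1}.

These coincide, so the ideals are equal.

Yes, the ideals are equal.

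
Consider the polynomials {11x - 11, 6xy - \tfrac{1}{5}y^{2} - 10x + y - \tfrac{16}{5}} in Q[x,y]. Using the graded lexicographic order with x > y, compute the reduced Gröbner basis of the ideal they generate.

G = {y^{2} - 35y + 66, x - 1}

f_1 = 11x - 11, LT = x.
f_2 = 6xy - \tfrac{1}{5}y^{2} - 10x + y - \tfrac{16}{5}, LT = xy.

S(f_1,f_2): lcm = xy. S = \tfrac{1}{30}y^{2} + \tfrac{5}{3}x - \tfrac{7}{6}y + \tfrac{8}{15}.
  leading term y^{2}: no divisor's leading term divides it; move \tfrac{1}{30}y^{2} to the remainder.
  leading term x: subtract (\tfrac{5}{33})·f_1 from \tfrac{5}{3}x - \tfrac{7}{6}y + \tfrac{8}{15} → -\tfrac{7}{6}y + \tfrac{11}{5}
  leading term y: no divisor's leading term divides it; move -\tfrac{7}{6}y to the remainder.
  leading term 1: no divisor's leading term divides it; move \tfrac{11}{5} to the remainder.
  remainder \tfrac{1}{30}y^{2} - \tfrac{7}{6}y + \tfrac{11}{5} ≠ 0; add g_3 = \tfrac{1}{30}y^{2} - \tfrac{7}{6}y + \tfrac{11}{5} to the basis.

The other S-polynomials (S(f_1,g_3), S(f_2,g_3)) all reduce to 0 modulo the current basis, so we have a Gröbner basis.
Inter-reduce: drop elements whose leading term is divisible by another's, tail-reduce, and make monic.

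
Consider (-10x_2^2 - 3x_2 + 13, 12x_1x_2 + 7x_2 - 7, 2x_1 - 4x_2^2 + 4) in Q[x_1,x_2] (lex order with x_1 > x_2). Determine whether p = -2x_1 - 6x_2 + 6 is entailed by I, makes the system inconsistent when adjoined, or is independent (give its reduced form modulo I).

-2x_1 - 6x_2 + 6 lies in I (it reduces to 0).

First compute the reduced Gröbner basis of I by Buchberger's algorithm.
f_1 = -10x_2^2 - 3x_2 + 13, LT = x_2^2.
f_2 = 12x_1x_2 + 7x_2 - 7, LT = x_1x_2.
f_3 = 2x_1 - 4x_2^2 + 4, LT = x_1.

S(f_1,f_2): lcm = x_1x_2^2. S = 3/10x_1x_2 - 13/10x_1 - 7/12x_2^2 + 7/12x_2.
  leading term x_1x_2: subtract (1/40)·f_2 from 3/10x_1x_2 - 13/10x_1 - 7/12x_2^2 + 7/12x_2 → -13/10x_1 - 7/12x_2^2 + 49/120x_2 + 7/40
  leading term x_1: subtract (-13/20)·f_3 from -13/10x_1 - 7/12x_2^2 + 49/120x_2 + 7/40 → -191/60x_2^2 + 49/120x_2 + 111/40
  leading term x_2^2: subtract (191/600)·f_1 from -191/60x_2^2 + 49/120x_2 + 111/40 → 409/300x_2 - 409/300
  leading term x_2: no divisor's leading term divides it; move 409/300x_2 to the remainder.
  leading term 1: no divisor's leading term divides it; move -409/300 to the remainder.
  remainder 409/300x_2 - 409/300 ≠ 0; add h_4 = 409/300x_2 - 409/300 to the basis.

The other S-polynomials (S(f_1,f_3), S(f_2,f_3), S(f_1,h_4), S(f_2,h_4), S(f_3,h_4)) all reduce to 0 modulo the current basis, so we have a Gröbner basis.
Inter-reduce: drop elements whose leading term is divisible by another's, tail-reduce, and make monic.
Reduced Gröbner basis: {x_1, x_2 - 1}.
Label its elements g_1 = x_1, g_2 = x_2 - 1.

Reduce p = -2x_1 - 6x_2 + 6 modulo G:
  leading term x_1: subtract (-2)·g_1 from -2x_1 - 6x_2 + 6 → -6x_2 + 6
  leading term x_2: subtract (-6)·g_2 from -6x_2 + 6 → 0
  normal form = 0.
Since the normal form is 0, p ∈ I.

The remainder on division by a Gröbner basis is unique — it is the normal form.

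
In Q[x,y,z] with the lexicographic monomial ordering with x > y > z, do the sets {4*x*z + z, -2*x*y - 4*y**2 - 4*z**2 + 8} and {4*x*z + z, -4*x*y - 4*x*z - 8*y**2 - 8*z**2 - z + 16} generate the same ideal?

Two ideals are equal iff their reduced Gröbner bases coincide (the reduced basis is unique for a fixed ordering).
Buchberger on the first generating set:
f_1 = 4*x*z + z, LT = x*z.
f_2 = -2*x*y - 4*y**2 - 4*z**2 + 8, LT = x*y.

S(f_1,f_2): lcm = x*y*z. S = -2*y**2*z + 1/4*y*z - 2*z**3 + 4*z.
  leading term y**2*z: no divisor's leading term divides it; move -2*y**2*z to the remainder.
  leading term y*z: no divisor's leading term divides it; move 1/4*y*z to the remainder.
  leading term z**3: no divisor's leading term divides it; move -2*z**3 to the remainder.
  leading term z: no divisor's leading term divides it; move 4*z to the remainder.
  remainder -2*y**2*z + 1/4*y*z - 2*z**3 + 4*z ≠ 0; add g_3 = -2*y**2*z + 1/4*y*z - 2*z**3 + 4*z to the basis.

S(f_1,g_3): lcm = x*y**2*z. S = 1/8*x*y*z - x*z**3 + 2*x*z + 1/4*y**2*z.
  leading term x*y*z: subtract (1/32*y)·f_1 from 1/8*x*y*z - x*z**3 + 2*x*z + 1/4*y**2*z → -x*z**3 + 2*x*z + 1/4*y**2*z - 1/32*y*z
  leading term x*z**3: subtract (-1/4*z**2)·f_1 from -x*z**3 + 2*x*z + 1/4*y**2*z - 1/32*y*z → 2*x*z + 1/4*y**2*z - 1/32*y*z + 1/4*z**3
  leading term x*z: subtract (1/2)·f_1 from 2*x*z + 1/4*y**2*z - 1/32*y*z + 1/4*z**3 → 1/4*y**2*z - 1/32*y*z + 1/4*z**3 - 1/2*z
  leading term y**2*z: subtract (-1/8)·g_3 from 1/4*y**2*z - 1/32*y*z + 1/4*z**3 - 1/2*z → 0
  remainder 0.

S(f_2,g_3): lcm = x*y**2*z. S = 1/8*x*y*z - x*z**3 + 2*x*z + 2*y**3*z + 2*y*z**3 - 4*y*z.
  leading term x*y*z: subtract (1/32*y)·f_1 from 1/8*x*y*z - x*z**3 + 2*x*z + 2*y**3*z + 2*y*z**3 - 4*y*z → -x*z**3 + 2*x*z + 2*y**3*z + 2*y*z**3 - 129/32*y*z
  leading term x*z**3: subtract (-1/4*z**2)·f_1 from -x*z**3 + 2*x*z + 2*y**3*z + 2*y*z**3 - 129/32*y*z → 2*x*z + 2*y**3*z + 2*y*z**3 - 129/32*y*z + 1/4*z**3
  leading term x*z: subtract (1/2)·f_1 from 2*x*z + 2*y**3*z + 2*y*z**3 - 129/32*y*z + 1/4*z**3 → 2*y**3*z + 2*y*z**3 - 129/32*y*z + 1/4*z**3 - 1/2*z
  leading term y**3*z: subtract (-y)·g_3 from 2*y**3*z + 2*y*z**3 - 129/32*y*z + 1/4*z**3 - 1/2*z → 1/4*y**2*z - 1/32*y*z + 1/4*z**3 - 1/2*z
  leading term y**2*z: subtract (-1/8)·g_3 from 1/4*y**2*z - 1/32*y*z + 1/4*z**3 - 1/2*z → 0
  remainder 0.

Every S-polynomial of the final basis reduces to 0, so we have a Gröbner basis.
Inter-reduce: drop elements whose leading term is divisible by another's, tail-reduce, and make monic.
Reduced Gröbner basis: {x*y + 2*y**2 + 2*z**2 - 4, x*z + 1/4*z, y**2*z - 1/8*y*z + z**3 - 2*z}.

Buchberger on the second generating set:
h_1 = 4*x*z + z, LT = x*z.
h_2 = -4*x*y - 4*x*z - 8*y**2 - 8*z**2 - z + 16, LT = x*y.

S(h_1,h_2): lcm = x*y*z. S = -x*z**2 - 2*y**2*z + 1/4*y*z - 2*z**3 - 1/4*z**2 + 4*z.
  leading term x*z**2: subtract (-1/4*z)·h_1 from -x*z**2 - 2*y**2*z + 1/4*y*z - 2*z**3 - 1/4*z**2 + 4*z → -2*y**2*z + 1/4*y*z - 2*z**3 + 4*z
  leading term y**2*z: no divisor's leading term divides it; move -2*y**2*z to the remainder.
  leading term y*z: no divisor's leading term divides it; move 1/4*y*z to the remainder.
  leading term z**3: no divisor's leading term divides it; move -2*z**3 to the remainder.
  leading term z: no divisor's leading term divides it; move 4*z to the remainder.
  remainder -2*y**2*z + 1/4*y*z - 2*z**3 + 4*z ≠ 0; add k_3 = -2*y**2*z + 1/4*y*z - 2*z**3 + 4*z to the basis.

S(h_1,k_3): lcm = x*y**2*z. S = 1/8*x*y*z - x*z**3 + 2*x*z + 1/4*y**2*z.
  leading term x*y*z: subtract (1/32*y)·h_1 from 1/8*x*y*z - x*z**3 + 2*x*z + 1/4*y**2*z → -x*z**3 + 2*x*z + 1/4*y**2*z - 1/32*y*z
  leading term x*z**3: subtract (-1/4*z**2)·h_1 from -x*z**3 + 2*x*z + 1/4*y**2*z - 1/32*y*z → 2*x*z + 1/4*y**2*z - 1/32*y*z + 1/4*z**3
  leading term x*z: subtract (1/2)·h_1 from 2*x*z + 1/4*y**2*z - 1/32*y*z + 1/4*z**3 → 1/4*y**2*z - 1/32*y*z + 1/4*z**3 - 1/2*z
  leading term y**2*z: subtract (-1/8)·k_3 from 1/4*y**2*z - 1/32*y*z + 1/4*z**3 - 1/2*z → 0
  remainder 0.

S(h_2,k_3): lcm = x*y**2*z. S = x*y*z**2 + 1/8*x*y*z - x*z**3 + 2*x*z + 2*y**3*z + 2*y*z**3 + 1/4*y*z**2 - 4*y*z.
  leading term x*y*z**2: subtract (1/4*y*z)·h_1 from x*y*z**2 + 1/8*x*y*z - x*z**3 + 2*x*z + 2*y**3*z + 2*y*z**3 + 1/4*y*z**2 - 4*y*z → 1/8*x*y*z - x*z**3 + 2*x*z + 2*y**3*z + 2*y*z**3 - 4*y*z
  leading term x*y*z: subtract (1/32*y)·h_1 from 1/8*x*y*z - x*z**3 + 2*x*z + 2*y**3*z + 2*y*z**3 - 4*y*z → -x*z**3 + 2*x*z + 2*y**3*z + 2*y*z**3 - 129/32*y*z
  leading term x*z**3: subtract (-1/4*z**2)·h_1 from -x*z**3 + 2*x*z + 2*y**3*z + 2*y*z**3 - 129/32*y*z → 2*x*z + 2*y**3*z + 2*y*z**3 - 129/32*y*z + 1/4*z**3
  leading term x*z: subtract (1/2)·h_1 from 2*x*z + 2*y**3*z + 2*y*z**3 - 129/32*y*z + 1/4*z**3 → 2*y**3*z + 2*y*z**3 - 129/32*y*z + 1/4*z**3 - 1/2*z
  leading term y**3*z: subtract (-y)·k_3 from 2*y**3*z + 2*y*z**3 - 129/32*y*z + 1/4*z**3 - 1/2*z → 1/4*y**2*z - 1/32*y*z + 1/4*z**3 - 1/2*z
  leading term y**2*z: subtract (-1/8)·k_3 from 1/4*y**2*z - 1/32*y*z + 1/4*z**3 - 1/2*z → 0
  remainder 0.

Every S-polynomial of the final basis reduces to 0, so we have a Gröbner basis.
Inter-reduce: drop elements whose leading term is divisible by another's, tail-reduce, and make monic.
Reduced Gröbner basis: {x*y + 2*y**2 + 2*z**2 - 4, x*z + 1/4*z, y**2*z - 1/8*y*z + z**3 - 2*z}.

These coincide, so the ideals are equal.

Yes, the ideals are equal.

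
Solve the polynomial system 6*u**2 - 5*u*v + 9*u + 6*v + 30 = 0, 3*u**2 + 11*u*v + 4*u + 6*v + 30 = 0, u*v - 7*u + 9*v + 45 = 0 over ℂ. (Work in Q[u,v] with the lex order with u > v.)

Compute a lex Gröbner basis by Buchberger's algorithm.
f_1 = 6*u**2 - 5*u*v + 9*u + 6*v + 30, LT = u**2.
f_2 = 3*u**2 + 11*u*v + 4*u + 6*v + 30, LT = u**2.
f_3 = u*v - 7*u + 9*v + 45, LT = u*v.

S(f_1,f_2): lcm = u**2. S = -9/2*u*v + 1/6*u - v - 5.
  reduce S modulo (f_1, f_2, f_3):
  remainder -94/3*u + 79/2*v + 395/2 ≠ 0; add h_4 = -94/3*u + 79/2*v + 395/2 to the basis.

S(f_1,f_3): lcm = u**2*v. S = 7*u**2 - 5/6*u*v**2 - 15/2*u*v - 45*u + v**2 + 5*v.
  reduce S modulo (f_1, f_2, f_3, h_4):
  remainder 17/2*v**2 - 1558/47*v - 35555/94 ≠ 0; add h_5 = 17/2*v**2 - 1558/47*v - 35555/94 to the basis.

S(f_2,f_3): lcm = u**2*v. S = 7*u**2 + 11/3*u*v**2 - 23/3*u*v - 45*u + 2*v**2 + 10*v.
  reduce S modulo (f_1, f_2, f_3, h_4, h_5):
  remainder -285279/799*v - 1426395/799 ≠ 0; add h_6 = -285279/799*v - 1426395/799 to the basis.

The other S-polynomials (S(f_1,h_4), S(f_2,h_4), S(f_3,h_4), S(f_1,h_5), S(f_2,h_5), S(f_3,h_5), S(h_4,h_5), S(f_1,h_6), S(f_2,h_6), S(f_3,h_6), S(h_4,h_6), S(h_5,h_6)) all reduce to 0 modulo the current basis, so we have a Gröbner basis.
Inter-reduce: drop elements whose leading term is divisible by another's, tail-reduce, and make monic.
Reduced Gröbner basis: {u, v + 5}.

Since the basis is lex-ordered, v + 5 is univariate in v. Its roots are {-5}. Back-substituting each root into the other basis elements fixes the other coordinates.
  v = -5: the earlier basis element becomes u = 0, giving u = 0 — point (0, -5).

{(0, -5)}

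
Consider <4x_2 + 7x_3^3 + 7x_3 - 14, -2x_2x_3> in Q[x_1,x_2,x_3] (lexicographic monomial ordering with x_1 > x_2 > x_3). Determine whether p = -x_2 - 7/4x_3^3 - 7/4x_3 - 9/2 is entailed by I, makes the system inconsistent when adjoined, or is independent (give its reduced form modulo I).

First compute the reduced Gröbner basis of I by Buchberger's algorithm.
f_1 = 4x_2 + 7x_3^3 + 7x_3 - 14, LT = x_2.
f_2 = -2x_2x_3, LT = x_2x_3.

S(f_1,f_2): lcm = x_2x_3. S = 7/4x_3^4 + 7/4x_3^2 - 7/2x_3.
  leading term x_3^4: no divisor's leading term divides it; move 7/4x_3^4 to the remainder.
  leading term x_3^2: no divisor's leading term divides it; move 7/4x_3^2 to the remainder.
  leading term x_3: no divisor's leading term divides it; move -7/2x_3 to the remainder.
  remainder 7/4x_3^4 + 7/4x_3^2 - 7/2x_3 ≠ 0; add h_3 = 7/4x_3^4 + 7/4x_3^2 - 7/2x_3 to the basis.

The other S-polynomials (S(f_1,h_3), S(f_2,h_3)) all reduce to 0 modulo the current basis, so we have a Gröbner basis.
Inter-reduce: drop elements whose leading term is divisible by another's, tail-reduce, and make monic.
Reduced Gröbner basis: {x_2 + 7/4x_3^3 + 7/4x_3 - 7/2, x_3^4 + x_3^2 - 2x_3}.
Label its elements g_1 = x_2 + 7/4x_3^3 + 7/4x_3 - 7/2, g_2 = x_3^4 + x_3^2 - 2x_3.

Reduce p = -x_2 - 7/4x_3^3 - 7/4x_3 - 9/2 modulo G:
  leading term x_2: subtract (-1)·g_1 from -x_2 - 7/4x_3^3 - 7/4x_3 - 9/2 → -8
  leading term 1: no divisor's leading term divides it; move -8 to the remainder.
  normal form = -8.
The normal form is nonzero, so p ∉ I. Since p minus its normal form lies in I, I + (p) = I + (r) where r = -8; decide whether this ideal is the whole ring.
Here r = -8 is a nonzero constant, hence a unit: 1 ∈ I + (p), the Gröbner basis of I + (p) is {1}, and the enlarged system has no common solution — adjoining p is inconsistent.

Adjoining -x_2 - 7/4x_3^3 - 7/4x_3 - 9/2 makes the ideal the whole ring: the system is inconsistent.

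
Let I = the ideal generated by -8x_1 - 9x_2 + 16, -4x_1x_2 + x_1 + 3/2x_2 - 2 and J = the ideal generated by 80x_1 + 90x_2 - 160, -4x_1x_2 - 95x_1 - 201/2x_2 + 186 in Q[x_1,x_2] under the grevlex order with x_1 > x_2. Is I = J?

Two ideals are equal iff their reduced Gröbner bases coincide (the reduced basis is unique for a fixed ordering).
Buchberger on the first generating set:
f_1 = -8x_1 - 9x_2 + 16, LT = x_1.
f_2 = -4x_1x_2 + x_1 + 3/2x_2 - 2, LT = x_1x_2.

S(f_1,f_2): lcm = x_1x_2. S = 9/8x_2^2 + 1/4x_1 - 13/8x_2 - 1/2.
  leading term x_2^2: no divisor's leading term divides it; move 9/8x_2^2 to the remainder.
  leading term x_1: subtract (-1/32)·f_1 from 1/4x_1 - 13/8x_2 - 1/2 → -61/32x_2
  leading term x_2: no divisor's leading term divides it; move -61/32x_2 to the remainder.
  remainder 9/8x_2^2 - 61/32x_2 ≠ 0; add g_3 = 9/8x_2^2 - 61/32x_2 to the basis.

The other S-polynomials (S(f_1,g_3), S(f_2,g_3)) all reduce to 0 modulo the current basis, so we have a Gröbner basis.
Inter-reduce: drop elements whose leading term is divisible by another's, tail-reduce, and make monic.
Reduced Gröbner basis: {x_2^2 - 61/36x_2, x_1 + 9/8x_2 - 2}.

Buchberger on the second generating set:
h_1 = 80x_1 + 90x_2 - 160, LT = x_1.
h_2 = -4x_1x_2 - 95x_1 - 201/2x_2 + 186, LT = x_1x_2.

S(h_1,h_2): lcm = x_1x_2. S = 9/8x_2^2 - 95/4x_1 - 217/8x_2 + 93/2.
  leading term x_2^2: no divisor's leading term divides it; move 9/8x_2^2 to the remainder.
  leading term x_1: subtract (-19/64)·h_1 from -95/4x_1 - 217/8x_2 + 93/2 → -13/32x_2 - 1
  leading term x_2: no divisor's leading term divides it; move -13/32x_2 to the remainder.
  leading term 1: no divisor's leading term divides it; move -1 to the remainder.
  remainder 9/8x_2^2 - 13/32x_2 - 1 ≠ 0; add k_3 = 9/8x_2^2 - 13/32x_2 - 1 to the basis.

The other S-polynomials (S(h_1,k_3), S(h_2,k_3)) all reduce to 0 modulo the current basis, so we have a Gröbner basis.
Inter-reduce: drop elements whose leading term is divisible by another's, tail-reduce, and make monic.
Reduced Gröbner basis: {x_2^2 - 13/36x_2 - 8/9, x_1 + 9/8x_2 - 2}.

Since the reduced bases disagree, the two ideals are not the same.

No, the ideals differ.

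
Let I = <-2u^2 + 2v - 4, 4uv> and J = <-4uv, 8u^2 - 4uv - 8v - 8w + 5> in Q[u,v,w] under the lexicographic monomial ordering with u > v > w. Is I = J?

For a fixed monomial order, each ideal has a unique reduced Gröbner basis; comparing bases decides equality.
Buchberger on the first generating set:
f_1 = -2u^2 + 2v - 4, LT = u^2.
f_2 = 4uv, LT = uv.

S(f_1,f_2): lcm = u^2v. S = -v^2 + 2v.
  leading term v^2: no divisor's leading term divides it; move -v^2 to the remainder.
  leading term v: no divisor's leading term divides it; move 2v to the remainder.
  remainder -v^2 + 2v ≠ 0; add g_3 = -v^2 + 2v to the basis.

The other S-polynomials (S(f_1,g_3), S(f_2,g_3)) all reduce to 0 modulo the current basis, so we have a Gröbner basis.
Inter-reduce: drop elements whose leading term is divisible by another's, tail-reduce, and make monic.
Reduced Gröbner basis: {u^2 - v + 2, uv, v^2 - 2v}.

Buchberger on the second generating set:
h_1 = -4uv, LT = uv.
h_2 = 8u^2 - 4uv - 8v - 8w + 5, LT = u^2.

S(h_1,h_2): lcm = u^2v. S = 1/2uv^2 + v^2 + vw - 5/8v.
  leading term uv^2: subtract (-1/8v)·h_1 from 1/2uv^2 + v^2 + vw - 5/8v → v^2 + vw - 5/8v
  leading term v^2: no divisor's leading term divides it; move v^2 to the remainder.
  leading term vw: no divisor's leading term divides it; move vw to the remainder.
  leading term v: no divisor's leading term divides it; move -5/8v to the remainder.
  remainder v^2 + vw - 5/8v ≠ 0; add k_3 = v^2 + vw - 5/8v to the basis.

The other S-polynomials (S(h_1,k_3), S(h_2,k_3)) all reduce to 0 modulo the current basis, so we have a Gröbner basis.
Inter-reduce: drop elements whose leading term is divisible by another's, tail-reduce, and make monic.
Reduced Gröbner basis: {u^2 - v - w + 5/8, uv, v^2 + vw - 5/8v}.

Since the reduced bases disagree, the two ideals are not the same.

No, the ideals differ.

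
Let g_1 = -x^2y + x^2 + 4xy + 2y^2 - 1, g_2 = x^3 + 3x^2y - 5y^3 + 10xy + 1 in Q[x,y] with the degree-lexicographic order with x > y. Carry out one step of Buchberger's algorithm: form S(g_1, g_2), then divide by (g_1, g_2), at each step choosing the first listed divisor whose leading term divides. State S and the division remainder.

lcm(LM(g_1), LM(g_2)) = x^3y.
S = (lcm/LT(g_1))·g_1 − (lcm/LT(g_2))·g_2 = -3x^2y^2 + 5y^4 - x^3 - 4x^2y - 12xy^2 + x - y.
Reduce S modulo (g_1, g_2) in that order:
  leading term x^2y^2: subtract (3y)·g_1 from -3x^2y^2 + 5y^4 - x^3 - 4x^2y - 12xy^2 + x - y → 5y^4 - x^3 - 7x^2y - 24xy^2 - 6y^3 + x + 2y
  leading term y^4: no divisor's leading term divides it; move 5y^4 to the remainder.
  leading term x^3: subtract (-1)·g_2 from -x^3 - 7x^2y - 24xy^2 - 6y^3 + x + 2y → -4x^2y - 24xy^2 - 11y^3 + 10xy + x + 2y + 1
  leading term x^2y: subtract (4)·g_1 from -4x^2y - 24xy^2 - 11y^3 + 10xy + x + 2y + 1 → -24xy^2 - 11y^3 - 4x^2 - 6xy - 8y^2 + x + 2y + 5
  leading term xy^2: no divisor's leading term divides it; move -24xy^2 to the remainder.
  leading term y^3: no divisor's leading term divides it; move -11y^3 to the remainder.
  leading term x^2: no divisor's leading term divides it; move -4x^2 to the remainder.
  leading term xy: no divisor's leading term divides it; move -6xy to the remainder.
  leading term y^2: no divisor's leading term divides it; move -8y^2 to the remainder.
  leading term x: no divisor's leading term divides it; move x to the remainder.
  leading term y: no divisor's leading term divides it; move 2y to the remainder.
  leading term 1: no divisor's leading term divides it; move 5 to the remainder.
The remainder 5y^4 - 24xy^2 - 11y^3 - 4x^2 - 6xy - 8y^2 + x + 2y + 5 is nonzero, so it would be added as the next basis element.

S(g_1, g_2) = -3x^2y^2 + 5y^4 - x^3 - 4x^2y - 12xy^2 + x - y; remainder on division = 5y^4 - 24xy^2 - 11y^3 - 4x^2 - 6xy - 8y^2 + x + 2y + 5.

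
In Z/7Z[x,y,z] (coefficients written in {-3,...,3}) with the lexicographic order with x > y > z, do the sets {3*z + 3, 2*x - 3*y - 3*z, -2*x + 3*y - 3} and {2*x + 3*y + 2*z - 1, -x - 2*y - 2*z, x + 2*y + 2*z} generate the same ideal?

No, the ideals differ.

Equality of ideals is decidable: compute both reduced Gröbner bases (unique for the ordering) and check whether they agree.
Buchberger on the first generating set:
f_1 = 3*z + 3, LT = z.
f_2 = 2*x - 3*y - 3*z, LT = x.
f_3 = -2*x + 3*y - 3, LT = x.

The S-polynomials (S(f_1,f_2), S(f_1,f_3), S(f_2,f_3)) all reduce to 0 modulo the current basis, so we have a Gröbner basis.
Inter-reduce: drop elements whose leading term is divisible by another's, tail-reduce, and make monic.
Reduced Gröbner basis: {x + 2*y - 2, z + 1}.

Buchberger on the second generating set:
h_1 = 2*x + 3*y + 2*z - 1, LT = x.
h_2 = -x - 2*y - 2*z, LT = x.
h_3 = x + 2*y + 2*z, LT = x.

S(h_1,h_2): lcm = x. S = 3*y - z + 3.
  leading term y: no divisor's leading term divides it; move 3*y to the remainder.
  leading term z: no divisor's leading term divides it; move -z to the remainder.
  leading term 1: no divisor's leading term divides it; move 3 to the remainder.
  remainder 3*y - z + 3 ≠ 0; add k_4 = 3*y - z + 3 to the basis.

The other S-polynomials (S(h_1,h_3), S(h_2,h_3), S(h_1,k_4), S(h_2,k_4), S(h_3,k_4)) all reduce to 0 modulo the current basis, so we have a Gröbner basis.
Inter-reduce: drop elements whose leading term is divisible by another's, tail-reduce, and make monic.
Reduced Gröbner basis: {x - 2*z - 2, y + 2*z + 1}.

The bases are distinct; the ideals are different.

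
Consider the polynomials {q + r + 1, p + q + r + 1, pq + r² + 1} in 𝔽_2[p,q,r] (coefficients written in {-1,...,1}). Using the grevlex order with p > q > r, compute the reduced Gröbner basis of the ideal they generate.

G = {r² + 1, p, q + r + 1}

f_1 = q + r + 1, LT = q.
f_2 = p + q + r + 1, LT = p.
f_3 = pq + r² + 1, LT = pq.

S(f_1,f_3): lcm = pq. S = pr + r² + p + 1.
  reduce S modulo (f_1, f_2, f_3):
  remainder r² + 1 ≠ 0; add g_4 = r² + 1 to the basis.

The other S-polynomials (S(f_1,f_2), S(f_2,f_3), S(f_1,g_4), S(f_2,g_4), S(f_3,g_4)) all reduce to 0 modulo the current basis, so we have a Gröbner basis.
Inter-reduce: drop elements whose leading term is divisible by another's, tail-reduce, and make monic.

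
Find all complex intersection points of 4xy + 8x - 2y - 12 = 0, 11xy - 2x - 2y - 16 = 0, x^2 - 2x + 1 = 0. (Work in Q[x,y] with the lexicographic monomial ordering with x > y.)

{(1, 2)}

Compute a lex Gröbner basis by Buchberger's algorithm.
f_1 = 4xy + 8x - 2y - 12, LT = xy.
f_2 = 11xy - 2x - 2y - 16, LT = xy.
f_3 = x^2 - 2x + 1, LT = x^2.

S(f_1,f_2): lcm = xy. S = 24/11x - 7/22y - 17/11.
  reduce S modulo (f_1, f_2, f_3):
  remainder 24/11x - 7/22y - 17/11 ≠ 0; add h_4 = 24/11x - 7/22y - 17/11 to the basis.

S(f_1,f_3): lcm = x^2y. S = 2x^2 + 3/2xy - 3x - y.
  reduce S modulo (f_1, f_2, f_3, h_4):
  remainder -13/24y + 13/12 ≠ 0; add h_5 = -13/24y + 13/12 to the basis.

The other S-polynomials (S(f_2,f_3), S(f_1,h_4), S(f_2,h_4), S(f_3,h_4), S(f_1,h_5), S(f_2,h_5), S(f_3,h_5), S(h_4,h_5)) all reduce to 0 modulo the current basis, so we have a Gröbner basis.
Inter-reduce: drop elements whose leading term is divisible by another's, tail-reduce, and make monic.
Reduced Gröbner basis: {x - 1, y - 2}.

A lex Gröbner basis eliminates variables successively. Here y - 2 depends only on y, with roots {2}; lifting each root through the earlier basis elements recovers the full solutions.
  y = 2: the earlier basis element becomes x - 1 = 0, giving x = 1 — point (1, 2).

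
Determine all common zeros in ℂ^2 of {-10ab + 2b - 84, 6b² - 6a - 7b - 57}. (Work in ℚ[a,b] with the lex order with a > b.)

Compute a lex Gröbner basis by Buchberger's algorithm.
f_1 = -10ab + 2b - 84, LT = ab.
f_2 = -6a + 6b² - 7b - 57, LT = a.

S(f_1,f_2): lcm = ab. S = b³ - 7/6b² - 97/10b + 42/5.
  reduce S modulo (f_1, f_2):
  remainder b³ - 7/6b² - 97/10b + 42/5 ≠ 0; add h_3 = b³ - 7/6b² - 97/10b + 42/5 to the basis.

The other S-polynomials (S(f_1,h_3), S(f_2,h_3)) all reduce to 0 modulo the current basis, so we have a Gröbner basis.
Inter-reduce: drop elements whose leading term is divisible by another's, tail-reduce, and make monic.
Reduced Gröbner basis: {a - b² + 7/6b + 19/2, b³ - 7/6b² - 97/10b + 42/5}.

A lex Gröbner basis eliminates variables successively. Here b³ - 7/6b² - 97/10b + 42/5 depends only on b, with roots {-3, 25/12 - sqrt(5545)/60, sqrt(5545)/60 + 25/12}; lifting each root through the earlier basis elements recovers the full solutions.
  b = -3: the earlier basis element becomes a - 3 = 0, giving a = 3 — point (3, -3).
  b = 25/12 - sqrt(5545)/60: the earlier basis element becomes a + sqrt(5545)/20 + 121/20 = 0, giving a = -121/20 - sqrt(5545)/20 — point (-121/20 - sqrt(5545)/20, 25/12 - sqrt(5545)/60).
  b = sqrt(5545)/60 + 25/12: the earlier basis element becomes a - sqrt(5545)/20 + 121/20 = 0, giving a = -121/20 + sqrt(5545)/20 — point (-121/20 + sqrt(5545)/20, sqrt(5545)/60 + 25/12).
Zero-dimensionality of the ideal guarantees finitely many solutions over ℂ.

{(3, -3), (-121/20 - sqrt(5545)/20, 25/12 - sqrt(5545)/60), (-121/20 + sqrt(5545)/20, sqrt(5545)/60 + 25/12)}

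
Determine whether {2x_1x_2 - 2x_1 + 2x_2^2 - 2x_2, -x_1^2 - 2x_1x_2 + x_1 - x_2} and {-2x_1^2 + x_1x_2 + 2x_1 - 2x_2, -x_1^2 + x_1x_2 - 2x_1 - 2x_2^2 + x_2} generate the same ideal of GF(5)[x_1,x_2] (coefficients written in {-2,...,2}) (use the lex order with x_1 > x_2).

Since reduced Gröbner bases are canonical representatives of ideals under a given ordering, it suffices to compute and compare them.
Buchberger on the first generating set:
f_1 = 2x_1x_2 - 2x_1 + 2x_2^2 - 2x_2, LT = x_1x_2.
f_2 = -x_1^2 - 2x_1x_2 + x_1 - x_2, LT = x_1^2.

S(f_1,f_2): lcm = x_1^2x_2. S = -x_1^2 - x_1x_2^2 - x_2^2.
  leading term x_1^2: subtract (1)·f_2 from -x_1^2 - x_1x_2^2 - x_2^2 → -x_1x_2^2 + 2x_1x_2 - x_1 - x_2^2 + x_2
  leading term x_1x_2^2: subtract (2x_2)·f_1 from -x_1x_2^2 + 2x_1x_2 - x_1 - x_2^2 + x_2 → x_1x_2 - x_1 + x_2^3 - 2x_2^2 + x_2
  leading term x_1x_2: subtract (-2)·f_1 from x_1x_2 - x_1 + x_2^3 - 2x_2^2 + x_2 → x_2^3 + 2x_2^2 + 2x_2
  leading term x_2^3: no divisor's leading term divides it; move x_2^3 to the remainder.
  leading term x_2^2: no divisor's leading term divides it; move 2x_2^2 to the remainder.
  leading term x_2: no divisor's leading term divides it; move 2x_2 to the remainder.
  remainder x_2^3 + 2x_2^2 + 2x_2 ≠ 0; add g_3 = x_2^3 + 2x_2^2 + 2x_2 to the basis.

The other S-polynomials (S(f_1,g_3), S(f_2,g_3)) all reduce to 0 modulo the current basis, so we have a Gröbner basis.
Inter-reduce: drop elements whose leading term is divisible by another's, tail-reduce, and make monic.
Reduced Gröbner basis: {x_1^2 + x_1 - 2x_2^2 - 2x_2, x_1x_2 - x_1 + x_2^2 - x_2, x_2^3 + 2x_2^2 + 2x_2}.

Buchberger on the second generating set:
h_1 = -2x_1^2 + x_1x_2 + 2x_1 - 2x_2, LT = x_1^2.
h_2 = -x_1^2 + x_1x_2 - 2x_1 - 2x_2^2 + x_2, LT = x_1^2.

S(h_1,h_2): lcm = x_1^2. S = -2x_1x_2 + 2x_1 - 2x_2^2 + 2x_2.
  leading term x_1x_2: no divisor's leading term divides it; move -2x_1x_2 to the remainder.
  leading term x_1: no divisor's leading term divides it; move 2x_1 to the remainder.
  leading term x_2^2: no divisor's leading term divides it; move -2x_2^2 to the remainder.
  leading term x_2: no divisor's leading term divides it; move 2x_2 to the remainder.
  remainder -2x_1x_2 + 2x_1 - 2x_2^2 + 2x_2 ≠ 0; add k_3 = -2x_1x_2 + 2x_1 - 2x_2^2 + 2x_2 to the basis.

S(h_1,k_3): lcm = x_1^2x_2. S = x_1^2 + x_1x_2^2 + x_2^2.
  leading term x_1^2: subtract (2)·h_1 from x_1^2 + x_1x_2^2 + x_2^2 → x_1x_2^2 - 2x_1x_2 + x_1 + x_2^2 - x_2
  leading term x_1x_2^2: subtract (2x_2)·k_3 from x_1x_2^2 - 2x_1x_2 + x_1 + x_2^2 - x_2 → -x_1x_2 + x_1 - x_2^3 + 2x_2^2 - x_2
  leading term x_1x_2: subtract (-2)·k_3 from -x_1x_2 + x_1 - x_2^3 + 2x_2^2 - x_2 → -x_2^3 - 2x_2^2 - 2x_2
  leading term x_2^3: no divisor's leading term divides it; move -x_2^3 to the remainder.
  leading term x_2^2: no divisor's leading term divides it; move -2x_2^2 to the remainder.
  leading term x_2: no divisor's leading term divides it; move -2x_2 to the remainder.
  remainder -x_2^3 - 2x_2^2 - 2x_2 ≠ 0; add k_4 = -x_2^3 - 2x_2^2 - 2x_2 to the basis.

The other S-polynomials (S(h_2,k_3), S(h_1,k_4), S(h_2,k_4), S(k_3,k_4)) all reduce to 0 modulo the current basis, so we have a Gröbner basis.
Inter-reduce: drop elements whose leading term is divisible by another's, tail-reduce, and make monic.
Reduced Gröbner basis: {x_1^2 + x_1 - 2x_2^2 - 2x_2, x_1x_2 - x_1 + x_2^2 - x_2, x_2^3 + 2x_2^2 + 2x_2}.

The two bases agree; hence the ideals are identical.

Yes, the ideals are equal.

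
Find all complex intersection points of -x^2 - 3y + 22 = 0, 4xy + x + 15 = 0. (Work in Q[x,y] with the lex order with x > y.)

{(5, -1), (-9/2, 7/12), (-1/2, 29/4)}

Compute a lex Gröbner basis by Buchberger's algorithm.
f_1 = -x^2 - 3y + 22, LT = x^2.
f_2 = 4xy + x + 15, LT = xy.

S(f_1,f_2): lcm = x^2y. S = -1/4x^2 - 15/4x + 3y^2 - 22y.
  leading term x^2: subtract (1/4)·f_1 from -1/4x^2 - 15/4x + 3y^2 - 22y → -15/4x + 3y^2 - 85/4y - 11/2
  leading term x: no divisor's leading term divides it; move -15/4x to the remainder.
  leading term y^2: no divisor's leading term divides it; move 3y^2 to the remainder.
  leading term y: no divisor's leading term divides it; move -85/4y to the remainder.
  leading term 1: no divisor's leading term divides it; move -11/2 to the remainder.
  remainder -15/4x + 3y^2 - 85/4y - 11/2 ≠ 0; add h_3 = -15/4x + 3y^2 - 85/4y - 11/2 to the basis.

S(f_2,h_3): lcm = xy. S = 1/4x + 4/5y^3 - 17/3y^2 - 22/15y + 15/4.
  leading term x: subtract (-1/15)·h_3 from 1/4x + 4/5y^3 - 17/3y^2 - 22/15y + 15/4 → 4/5y^3 - 82/15y^2 - 173/60y + 203/60
  leading term y^3: no divisor's leading term divides it; move 4/5y^3 to the remainder.
  leading term y^2: no divisor's leading term divides it; move -82/15y^2 to the remainder.
  leading term y: no divisor's leading term divides it; move -173/60y to the remainder.
  leading term 1: no divisor's leading term divides it; move 203/60 to the remainder.
  remainder 4/5y^3 - 82/15y^2 - 173/60y + 203/60 ≠ 0; add h_4 = 4/5y^3 - 82/15y^2 - 173/60y + 203/60 to the basis.

The other S-polynomials (S(f_1,h_3), S(f_1,h_4), S(f_2,h_4), S(h_3,h_4)) all reduce to 0 modulo the current basis, so we have a Gröbner basis.
Inter-reduce: drop elements whose leading term is divisible by another's, tail-reduce, and make monic.
Reduced Gröbner basis: {x - 4/5y^2 + 17/3y + 22/15, y^3 - 41/6y^2 - 173/48y + 203/48}.

The lex basis is triangular: the last element involves only y. Solving y^3 - 41/6y^2 - 173/48y + 203/48 = 0 gives y ∈ {-1, 7/12, 29/4}; substituting each value into the earlier elements determines the remaining variables.
  y = -1: the earlier basis element becomes x - 5 = 0, giving x = 5 — point (5, -1).
  y = 7/12: the earlier basis element becomes x + 9/2 = 0, giving x = -9/2 — point (-9/2, 7/12).
  y = 29/4: the earlier basis element becomes x + 1/2 = 0, giving x = -1/2 — point (-1/2, 29/4).
Substituting each solution back into the original system confirms all equations vanish.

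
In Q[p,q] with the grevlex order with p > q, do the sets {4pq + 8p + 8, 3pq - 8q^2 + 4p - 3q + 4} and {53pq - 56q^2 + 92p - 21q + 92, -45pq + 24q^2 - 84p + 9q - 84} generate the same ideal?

Since reduced Gröbner bases are canonical representatives of ideals under a given ordering, it suffices to compute and compare them.
Buchberger on the first generating set:
f_1 = 4pq + 8p + 8, LT = pq.
f_2 = 3pq - 8q^2 + 4p - 3q + 4, LT = pq.

S(f_1,f_2): lcm = pq. S = 8/3q^2 + 2/3p + q + 2/3.
  reduce S modulo (f_1, f_2):
  remainder 8/3q^2 + 2/3p + q + 2/3 ≠ 0; add g_3 = 8/3q^2 + 2/3p + q + 2/3 to the basis.

S(f_1,g_3): lcm = pq^2. S = -1/4p^2 + 13/8pq - 1/4p + 2q.
  reduce S modulo (f_1, f_2, g_3):
  remainder -1/4p^2 - 7/2p + 2q - 13/4 ≠ 0; add g_4 = -1/4p^2 - 7/2p + 2q - 13/4 to the basis.

The other S-polynomials (S(f_2,g_3), S(f_1,g_4), S(f_2,g_4), S(g_3,g_4)) all reduce to 0 modulo the current basis, so we have a Gröbner basis.
Inter-reduce: drop elements whose leading term is divisible by another's, tail-reduce, and make monic.
Reduced Gröbner basis: {p^2 + 14p - 8q + 13, pq + 2p + 2, q^2 + 1/4p + 3/8q + 1/4}.

Buchberger on the second generating set:
h_1 = 53pq - 56q^2 + 92p - 21q + 92, LT = pq.
h_2 = -45pq + 24q^2 - 84p + 9q - 84, LT = pq.

S(h_1,h_2): lcm = pq. S = -416/795q^2 - 104/795p - 52/265q - 104/795.
  reduce S modulo (h_1, h_2):
  remainder -416/795q^2 - 104/795p - 52/265q - 104/795 ≠ 0; add k_3 = -416/795q^2 - 104/795p - 52/265q - 104/795 to the basis.

S(h_1,k_3): lcm = pq^2. S = -56/53q^3 - 1/4p^2 + 577/424pq - 21/53q^2 - 1/4p + 92/53q.
  reduce S modulo (h_1, h_2, k_3):
  remainder -1/4p^2 - 7/2p + 2q - 13/4 ≠ 0; add k_4 = -1/4p^2 - 7/2p + 2q - 13/4 to the basis.

The other S-polynomials (S(h_2,k_3), S(h_1,k_4), S(h_2,k_4), S(k_3,k_4)) all reduce to 0 modulo the current basis, so we have a Gröbner basis.
Inter-reduce: drop elements whose leading term is divisible by another's, tail-reduce, and make monic.
Reduced Gröbner basis: {p^2 + 14p - 8q + 13, pq + 2p + 2, q^2 + 1/4p + 3/8q + 1/4}.

The two bases agree; hence the ideals are identical.

Yes, the ideals are equal.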